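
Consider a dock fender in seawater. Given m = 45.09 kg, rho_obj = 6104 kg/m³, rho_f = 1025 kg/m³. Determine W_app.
Formula: W_{app} = mg\left(1 - \frac{\rho_f}{\rho_{obj}}\right)
W_app = 45.09·9.81·(1 − 1025/6104) = 368.1 N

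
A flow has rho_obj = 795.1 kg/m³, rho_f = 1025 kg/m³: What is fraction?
Formula: f_{sub} = \frac{\rho_{obj}}{\rho_f}
fraction = 795.1/1025 = 0.7757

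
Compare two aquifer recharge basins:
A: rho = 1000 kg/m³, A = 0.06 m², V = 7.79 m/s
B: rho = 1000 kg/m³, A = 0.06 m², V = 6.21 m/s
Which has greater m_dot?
m_dot(A) = 467.4 kg/s, m_dot(B) = 372.6 kg/s. Answer: A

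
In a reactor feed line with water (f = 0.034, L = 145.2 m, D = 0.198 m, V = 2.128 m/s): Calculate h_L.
Formula: h_L = f \frac{L}{D} \frac{V^2}{2g}
h_L = 0.034·(145.2/0.198)·2.128²/(2·9.81) = 5.755 m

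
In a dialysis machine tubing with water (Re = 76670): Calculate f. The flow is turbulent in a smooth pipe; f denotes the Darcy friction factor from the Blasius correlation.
Formula: f = \frac{0.316}{Re^{0.25}}
f = 0.316/76670^0.25 = 0.01899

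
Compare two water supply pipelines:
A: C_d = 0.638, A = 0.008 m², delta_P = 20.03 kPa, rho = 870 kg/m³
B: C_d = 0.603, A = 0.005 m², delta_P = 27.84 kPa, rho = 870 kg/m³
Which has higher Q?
Q(A) = 34.63 L/s, Q(B) = 24.12 L/s. Answer: A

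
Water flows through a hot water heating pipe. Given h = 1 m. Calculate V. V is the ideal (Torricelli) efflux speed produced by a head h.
Formula: V = \sqrt{2 g h}
V = √(2·9.81·1) = 4.429 m/s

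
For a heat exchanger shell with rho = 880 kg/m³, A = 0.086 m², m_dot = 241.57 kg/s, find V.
Formula: \dot{m} = \rho A V
Substituting knowns: 241.57 = 880·0.086·V
Solving for V: V = 241.57/(880·0.086) = 3.192 m/s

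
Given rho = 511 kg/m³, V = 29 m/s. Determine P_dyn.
Formula: P_{dyn} = \frac{1}{2} \rho V^2
P_dyn = 0.5·511·29²/1000 = 214.9 kPa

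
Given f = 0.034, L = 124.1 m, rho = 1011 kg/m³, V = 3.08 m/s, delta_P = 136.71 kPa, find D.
Formula: \Delta P = f \frac{L}{D} \frac{\rho V^2}{2}
Substituting knowns: 136.71 = 0.034·(124.1/D)·0.5·1011·3.08²/1000
Solving for D: D = 0.034·124.1·0.5·1011·3.08²/(136.71·1000) = 0.148 m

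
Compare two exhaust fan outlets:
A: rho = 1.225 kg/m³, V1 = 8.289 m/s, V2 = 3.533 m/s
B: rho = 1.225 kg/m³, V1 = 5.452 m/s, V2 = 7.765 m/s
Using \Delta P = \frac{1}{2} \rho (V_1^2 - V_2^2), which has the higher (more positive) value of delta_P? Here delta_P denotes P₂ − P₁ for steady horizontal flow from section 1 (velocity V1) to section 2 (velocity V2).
delta_P(A) = 0.03444 kPa, delta_P(B) = -0.01872 kPa. Answer: A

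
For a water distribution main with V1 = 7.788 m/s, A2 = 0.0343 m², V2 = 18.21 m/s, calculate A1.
Formula: V_2 = \frac{A_1 V_1}{A_2}
Substituting knowns: 18.21 = A1·7.788/0.0343
Solving for A1: A1 = 18.21·0.0343/7.788 = 0.0802 m²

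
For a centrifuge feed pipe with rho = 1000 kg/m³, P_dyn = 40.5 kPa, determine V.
Formula: P_{dyn} = \frac{1}{2} \rho V^2
Substituting knowns: 40.5 = 0.5·1000·V²/1000
Solving for V: V = √(2·(40.5·1000)/1000) = 9 m/s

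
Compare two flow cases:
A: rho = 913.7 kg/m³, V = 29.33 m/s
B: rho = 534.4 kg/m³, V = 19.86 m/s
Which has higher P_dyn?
P_dyn(A) = 393 kPa, P_dyn(B) = 105.4 kPa. Answer: A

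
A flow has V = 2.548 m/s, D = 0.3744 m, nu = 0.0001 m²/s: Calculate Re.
Formula: Re = \frac{V D}{\nu}
Re = 2.548·0.3744/0.0001 = 9540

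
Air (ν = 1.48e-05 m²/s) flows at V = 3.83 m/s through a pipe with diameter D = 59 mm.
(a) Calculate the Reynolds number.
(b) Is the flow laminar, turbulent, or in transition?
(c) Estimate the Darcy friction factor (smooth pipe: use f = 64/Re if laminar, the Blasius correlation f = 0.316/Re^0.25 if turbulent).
(a) Re = V·D/ν = 3.83·0.059/1.48e-05 = 15268
(b) Flow regime: turbulent (Re > 4000)
(c) Friction factor: f = 0.316/Re^0.25 = 0.316/15268^0.25 = 0.02843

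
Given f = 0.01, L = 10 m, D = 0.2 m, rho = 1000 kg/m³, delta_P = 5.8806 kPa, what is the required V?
Formula: \Delta P = f \frac{L}{D} \frac{\rho V^2}{2}
Substituting knowns: 5.8806 = 0.01·(10/0.2)·0.5·1000·V²/1000
Solving for V: V = √((5.8806·1000)/(0.01·(10/0.2)·0.5·1000)) = 4.85 m/s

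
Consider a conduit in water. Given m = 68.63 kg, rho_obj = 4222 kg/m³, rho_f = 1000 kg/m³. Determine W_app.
Formula: W_{app} = mg\left(1 - \frac{\rho_f}{\rho_{obj}}\right)
W_app = 68.63·9.81·(1 − 1000/4222) = 513.8 N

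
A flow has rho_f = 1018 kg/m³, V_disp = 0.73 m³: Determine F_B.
Formula: F_B = \rho_f g V_{disp}
F_B = 1018·9.81·0.73 = 7290 N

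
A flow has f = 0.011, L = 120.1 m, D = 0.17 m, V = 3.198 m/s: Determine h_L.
Formula: h_L = f \frac{L}{D} \frac{V^2}{2g}
h_L = 0.011·(120.1/0.17)·3.198²/(2·9.81) = 4.051 m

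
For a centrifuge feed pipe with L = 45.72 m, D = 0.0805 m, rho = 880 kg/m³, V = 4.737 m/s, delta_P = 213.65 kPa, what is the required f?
Formula: \Delta P = f \frac{L}{D} \frac{\rho V^2}{2}
Substituting knowns: 213.65 = f·(45.72/0.0805)·0.5·880·4.737²/1000
Solving for f: f = (213.65·1000)/((45.72/0.0805)·0.5·880·4.737²) = 0.0381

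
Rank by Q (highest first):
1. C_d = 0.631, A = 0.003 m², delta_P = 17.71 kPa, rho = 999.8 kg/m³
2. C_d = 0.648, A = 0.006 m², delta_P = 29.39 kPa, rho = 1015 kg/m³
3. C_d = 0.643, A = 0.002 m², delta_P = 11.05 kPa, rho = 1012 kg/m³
Case 1: Q = 11.27 L/s
Case 2: Q = 29.59 L/s
Case 3: Q = 6.01 L/s
Ranking (highest first): 2, 1, 3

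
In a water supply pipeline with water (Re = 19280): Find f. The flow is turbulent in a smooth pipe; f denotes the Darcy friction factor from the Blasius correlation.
Formula: f = \frac{0.316}{Re^{0.25}}
f = 0.316/19280^0.25 = 0.02682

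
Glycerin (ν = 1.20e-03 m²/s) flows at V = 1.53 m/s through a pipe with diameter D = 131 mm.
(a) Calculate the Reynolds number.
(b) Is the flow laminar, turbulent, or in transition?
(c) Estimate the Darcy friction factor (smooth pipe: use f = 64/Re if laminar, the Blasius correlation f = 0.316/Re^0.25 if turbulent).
(a) Re = V·D/ν = 1.53·0.131/1.20e-03 = 167.03
(b) Flow regime: laminar (Re < 2300)
(c) Friction factor: f = 64/Re = 64/167.03 = 0.3832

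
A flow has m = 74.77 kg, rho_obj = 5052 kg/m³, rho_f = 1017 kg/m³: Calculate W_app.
Formula: W_{app} = mg\left(1 - \frac{\rho_f}{\rho_{obj}}\right)
W_app = 74.77·9.81·(1 − 1017/5052) = 585.8 N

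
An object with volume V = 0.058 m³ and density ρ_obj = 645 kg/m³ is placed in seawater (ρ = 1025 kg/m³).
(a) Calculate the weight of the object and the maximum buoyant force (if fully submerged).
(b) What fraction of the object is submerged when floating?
(a) W=rho_obj*g*V=645*9.81*0.058=367.0 N; F_B(max)=rho*g*V=1025*9.81*0.058=583.2 N
(b) Floating fraction=rho_obj/rho=645/1025=0.629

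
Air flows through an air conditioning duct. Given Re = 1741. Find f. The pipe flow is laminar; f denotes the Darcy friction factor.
Formula: f = \frac{64}{Re}
f = 64/1741 = 0.03676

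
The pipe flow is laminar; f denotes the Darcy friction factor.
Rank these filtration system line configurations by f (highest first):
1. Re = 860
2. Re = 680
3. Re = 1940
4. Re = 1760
Case 1: f = 0.07442
Case 2: f = 0.09412
Case 3: f = 0.03299
Case 4: f = 0.03636
Ranking (highest first): 2, 1, 4, 3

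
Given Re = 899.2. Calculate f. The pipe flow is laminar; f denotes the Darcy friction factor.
Formula: f = \frac{64}{Re}
f = 64/899.2 = 0.07117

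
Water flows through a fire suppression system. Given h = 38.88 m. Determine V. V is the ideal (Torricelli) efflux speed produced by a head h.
Formula: V = \sqrt{2 g h}
V = √(2·9.81·38.88) = 27.62 m/s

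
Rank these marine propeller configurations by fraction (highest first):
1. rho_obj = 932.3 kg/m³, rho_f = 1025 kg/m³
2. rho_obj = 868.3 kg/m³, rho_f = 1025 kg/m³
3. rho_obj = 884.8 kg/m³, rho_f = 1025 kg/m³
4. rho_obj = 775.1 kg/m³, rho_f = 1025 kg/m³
Case 1: fraction = 0.9096
Case 2: fraction = 0.8471
Case 3: fraction = 0.8632
Case 4: fraction = 0.7562
Ranking (highest first): 1, 3, 2, 4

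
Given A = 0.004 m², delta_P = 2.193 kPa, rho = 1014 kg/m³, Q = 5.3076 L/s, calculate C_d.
Formula: Q = C_d A \sqrt{\frac{2 \Delta P}{\rho}}
Substituting knowns: 5.3076 = C_d·0.004·√(2·(2.193·1000)/1014)·1000
Solving for C_d: C_d = (5.3076/1000)/(0.004·√(2·(2.193·1000)/1014)) = 0.638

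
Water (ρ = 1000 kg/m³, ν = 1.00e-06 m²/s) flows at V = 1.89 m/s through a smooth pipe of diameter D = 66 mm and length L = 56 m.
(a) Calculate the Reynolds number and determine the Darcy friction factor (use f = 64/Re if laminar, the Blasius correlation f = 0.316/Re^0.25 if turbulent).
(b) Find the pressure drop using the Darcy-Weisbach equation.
(a) Re = V·D/ν = 1.89·0.066/1.00e-06 = 124740 → turbulent (Re > 4000); f = 0.316/Re^0.25 = 0.316/124740^0.25 = 0.016815 (Blasius is strictly valid for Re ≲ 1e5; used here as the smooth-pipe estimate the problem specifies)
(b) Darcy-Weisbach: ΔP = f·(L/D)·½ρV²/1000 = 0.016815·(56/0.066)·½·1000·1.89²/1000 = 25.48 kPa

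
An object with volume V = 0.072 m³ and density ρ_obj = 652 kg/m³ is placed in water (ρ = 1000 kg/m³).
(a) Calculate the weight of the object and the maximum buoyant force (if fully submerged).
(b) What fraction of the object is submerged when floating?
(a) W=rho_obj*g*V=652*9.81*0.072=460.5 N; F_B(max)=rho*g*V=1000*9.81*0.072=706.3 N
(b) Floating fraction=rho_obj/rho=652/1000=0.652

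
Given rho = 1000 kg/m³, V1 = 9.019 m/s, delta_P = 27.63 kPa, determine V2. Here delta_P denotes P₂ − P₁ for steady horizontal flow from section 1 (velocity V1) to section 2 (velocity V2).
Formula: \Delta P = \frac{1}{2} \rho (V_1^2 - V_2^2)
Substituting knowns: 27.63 = 0.5·1000·(9.019² − V2²)/1000
Solving for V2: V2 = √(9.019² − 2·(27.63·1000)/1000) = 5.107 m/s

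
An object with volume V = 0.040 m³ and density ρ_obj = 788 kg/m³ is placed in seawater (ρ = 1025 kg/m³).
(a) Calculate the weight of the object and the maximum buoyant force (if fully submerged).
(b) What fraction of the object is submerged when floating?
(a) W=rho_obj*g*V=788*9.81*0.040=309.2 N; F_B(max)=rho*g*V=1025*9.81*0.040=402.2 N
(b) Floating fraction=rho_obj/rho=788/1025=0.769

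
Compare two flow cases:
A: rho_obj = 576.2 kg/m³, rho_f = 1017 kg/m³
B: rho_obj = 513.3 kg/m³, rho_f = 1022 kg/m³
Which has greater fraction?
fraction(A) = 0.5666, fraction(B) = 0.5023. Answer: A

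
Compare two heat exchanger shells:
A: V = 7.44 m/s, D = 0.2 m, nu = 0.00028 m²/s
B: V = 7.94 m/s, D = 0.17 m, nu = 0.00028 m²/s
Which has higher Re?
Re(A) = 5314, Re(B) = 4821. Answer: A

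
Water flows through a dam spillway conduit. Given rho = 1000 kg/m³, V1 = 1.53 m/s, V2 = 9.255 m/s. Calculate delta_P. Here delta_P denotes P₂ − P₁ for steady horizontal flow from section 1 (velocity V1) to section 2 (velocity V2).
Formula: \Delta P = \frac{1}{2} \rho (V_1^2 - V_2^2)
delta_P = 0.5·1000·(1.53² − 9.255²)/1000 = -41.66 kPa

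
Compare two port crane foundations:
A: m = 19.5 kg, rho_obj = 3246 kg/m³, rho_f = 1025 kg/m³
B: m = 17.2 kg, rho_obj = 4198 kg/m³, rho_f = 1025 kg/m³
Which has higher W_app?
W_app(A) = 130.9 N, W_app(B) = 127.5 N. Answer: A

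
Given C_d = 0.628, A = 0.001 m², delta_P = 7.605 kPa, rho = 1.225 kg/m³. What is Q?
Formula: Q = C_d A \sqrt{\frac{2 \Delta P}{\rho}}
Q = 0.628·0.001·√(2·(7.605·1000)/1.225)·1000 = 69.98 L/s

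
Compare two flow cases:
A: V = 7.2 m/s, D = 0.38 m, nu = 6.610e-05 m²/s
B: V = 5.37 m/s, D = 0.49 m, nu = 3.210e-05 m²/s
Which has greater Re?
Re(A) = 41392, Re(B) = 81972. Answer: B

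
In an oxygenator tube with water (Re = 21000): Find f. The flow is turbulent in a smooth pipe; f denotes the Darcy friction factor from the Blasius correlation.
Formula: f = \frac{0.316}{Re^{0.25}}
f = 0.316/21000^0.25 = 0.02625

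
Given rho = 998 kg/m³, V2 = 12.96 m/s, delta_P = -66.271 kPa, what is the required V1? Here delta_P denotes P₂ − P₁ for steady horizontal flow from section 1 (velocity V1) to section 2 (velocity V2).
Formula: \Delta P = \frac{1}{2} \rho (V_1^2 - V_2^2)
Substituting knowns: -66.271 = 0.5·998·(V1² − 12.96²)/1000
Solving for V1: V1 = √(12.96² + 2·(-66.271·1000)/998) = 5.929 m/s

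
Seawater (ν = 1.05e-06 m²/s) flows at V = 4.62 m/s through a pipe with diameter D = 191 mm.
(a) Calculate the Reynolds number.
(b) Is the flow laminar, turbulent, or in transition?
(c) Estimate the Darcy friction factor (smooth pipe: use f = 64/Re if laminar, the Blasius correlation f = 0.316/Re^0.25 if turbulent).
(a) Re = V·D/ν = 4.62·0.191/1.05e-06 = 840400
(b) Flow regime: turbulent (Re > 4000)
(c) Friction factor: f = 0.316/Re^0.25 = 0.316/840400^0.25 = 0.01044 (Blasius is strictly valid for Re ≲ 1e5; used here as the smooth-pipe estimate the problem specifies)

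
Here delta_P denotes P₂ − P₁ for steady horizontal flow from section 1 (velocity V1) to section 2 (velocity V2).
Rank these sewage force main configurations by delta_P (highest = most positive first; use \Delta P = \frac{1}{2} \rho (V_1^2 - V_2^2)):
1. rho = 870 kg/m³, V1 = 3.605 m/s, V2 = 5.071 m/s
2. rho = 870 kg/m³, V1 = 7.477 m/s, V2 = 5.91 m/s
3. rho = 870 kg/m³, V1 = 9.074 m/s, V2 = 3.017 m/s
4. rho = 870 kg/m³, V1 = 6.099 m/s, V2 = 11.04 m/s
Case 1: delta_P = -5.533 kPa
Case 2: delta_P = 9.125 kPa
Case 3: delta_P = 31.86 kPa
Case 4: delta_P = -36.84 kPa
Ranking (highest first): 3, 2, 1, 4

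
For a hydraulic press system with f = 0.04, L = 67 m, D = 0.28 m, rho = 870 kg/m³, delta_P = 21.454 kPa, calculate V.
Formula: \Delta P = f \frac{L}{D} \frac{\rho V^2}{2}
Substituting knowns: 21.454 = 0.04·(67/0.28)·0.5·870·V²/1000
Solving for V: V = √((21.454·1000)/(0.04·(67/0.28)·0.5·870)) = 2.27 m/s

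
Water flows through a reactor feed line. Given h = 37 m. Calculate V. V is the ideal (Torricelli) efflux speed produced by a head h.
Formula: V = \sqrt{2 g h}
V = √(2·9.81·37) = 26.94 m/s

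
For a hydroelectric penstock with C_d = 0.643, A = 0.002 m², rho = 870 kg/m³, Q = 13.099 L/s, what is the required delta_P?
Formula: Q = C_d A \sqrt{\frac{2 \Delta P}{\rho}}
Substituting knowns: 13.099 = 0.643·0.002·√(2·(delta_P·1000)/870)·1000
Solving for delta_P: delta_P = ((13.099/1000)/(0.643·0.002))²·870/2/1000 = 45.13 kPa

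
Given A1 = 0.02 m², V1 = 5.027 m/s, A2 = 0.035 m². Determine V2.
Formula: V_2 = \frac{A_1 V_1}{A_2}
V2 = 0.02·5.027/0.035 = 2.873 m/s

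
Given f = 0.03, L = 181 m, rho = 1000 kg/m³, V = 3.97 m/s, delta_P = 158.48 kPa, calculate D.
Formula: \Delta P = f \frac{L}{D} \frac{\rho V^2}{2}
Substituting knowns: 158.48 = 0.03·(181/D)·0.5·1000·3.97²/1000
Solving for D: D = 0.03·181·0.5·1000·3.97²/(158.48·1000) = 0.27 m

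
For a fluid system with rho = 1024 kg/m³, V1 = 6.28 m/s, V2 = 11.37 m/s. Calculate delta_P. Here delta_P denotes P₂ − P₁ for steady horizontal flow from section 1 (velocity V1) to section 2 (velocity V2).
Formula: \Delta P = \frac{1}{2} \rho (V_1^2 - V_2^2)
delta_P = 0.5·1024·(6.28² − 11.37²)/1000 = -46 kPa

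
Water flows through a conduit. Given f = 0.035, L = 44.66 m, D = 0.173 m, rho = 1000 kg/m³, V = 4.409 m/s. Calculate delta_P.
Formula: \Delta P = f \frac{L}{D} \frac{\rho V^2}{2}
delta_P = 0.035·(44.66/0.173)·0.5·1000·4.409²/1000 = 87.82 kPa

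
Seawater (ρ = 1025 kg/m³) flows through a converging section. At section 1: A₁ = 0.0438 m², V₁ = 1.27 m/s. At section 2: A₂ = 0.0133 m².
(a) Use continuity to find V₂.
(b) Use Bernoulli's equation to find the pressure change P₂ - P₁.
(a) Continuity: A₁V₁=A₂V₂ -> V₂=A₁V₁/A₂=0.0438*1.27/0.0133=4.18 m/s
(b) Bernoulli: P₂-P₁=0.5*rho*(V₁^2-V₂^2)/1000=0.5*1025*(1.27^2-4.18^2)/1000=-8.128 kPa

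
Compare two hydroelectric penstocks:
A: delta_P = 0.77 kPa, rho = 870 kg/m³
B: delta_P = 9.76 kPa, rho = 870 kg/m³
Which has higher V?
V(A) = 1.33 m/s, V(B) = 4.737 m/s. Answer: B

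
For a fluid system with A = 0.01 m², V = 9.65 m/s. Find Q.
Formula: Q = A V
Q = 0.01·9.65·1000 = 96.5 L/s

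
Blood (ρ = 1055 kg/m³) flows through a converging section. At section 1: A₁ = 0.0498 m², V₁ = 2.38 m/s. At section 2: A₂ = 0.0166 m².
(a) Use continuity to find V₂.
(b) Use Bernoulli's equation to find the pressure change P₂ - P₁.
(a) Continuity: A₁V₁=A₂V₂ -> V₂=A₁V₁/A₂=0.0498*2.38/0.0166=7.14 m/s
(b) Bernoulli: P₂-P₁=0.5*rho*(V₁^2-V₂^2)/1000=0.5*1055*(2.38^2-7.14^2)/1000=-23.9 kPa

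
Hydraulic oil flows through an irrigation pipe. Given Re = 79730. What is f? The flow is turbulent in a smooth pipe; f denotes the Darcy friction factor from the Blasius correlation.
Formula: f = \frac{0.316}{Re^{0.25}}
f = 0.316/79730^0.25 = 0.01881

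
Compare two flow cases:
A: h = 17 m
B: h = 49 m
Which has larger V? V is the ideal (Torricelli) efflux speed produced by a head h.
V(A) = 18.26 m/s, V(B) = 31.01 m/s. Answer: B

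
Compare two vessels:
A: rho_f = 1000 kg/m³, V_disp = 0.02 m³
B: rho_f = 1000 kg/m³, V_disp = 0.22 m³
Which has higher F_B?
F_B(A) = 196.2 N, F_B(B) = 2158 N. Answer: B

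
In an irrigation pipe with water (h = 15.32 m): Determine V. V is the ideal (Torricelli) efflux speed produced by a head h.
Formula: V = \sqrt{2 g h}
V = √(2·9.81·15.32) = 17.34 m/s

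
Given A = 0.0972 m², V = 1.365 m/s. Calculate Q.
Formula: Q = A V
Q = 0.0972·1.365·1000 = 132.7 L/s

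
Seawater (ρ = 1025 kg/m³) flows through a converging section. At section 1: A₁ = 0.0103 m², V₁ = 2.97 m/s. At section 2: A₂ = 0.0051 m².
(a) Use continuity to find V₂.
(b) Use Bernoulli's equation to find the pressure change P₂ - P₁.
(a) Continuity: A₁V₁=A₂V₂ -> V₂=A₁V₁/A₂=0.0103*2.97/0.0051=6.00 m/s
(b) Bernoulli: P₂-P₁=0.5*rho*(V₁^2-V₂^2)/1000=0.5*1025*(2.97^2-6.00^2)/1000=-13.93 kPa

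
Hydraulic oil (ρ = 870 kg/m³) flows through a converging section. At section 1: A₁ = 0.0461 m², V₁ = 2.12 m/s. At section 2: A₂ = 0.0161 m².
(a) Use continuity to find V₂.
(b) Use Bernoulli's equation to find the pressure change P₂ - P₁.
(a) Continuity: A₁V₁=A₂V₂ -> V₂=A₁V₁/A₂=0.0461*2.12/0.0161=6.07 m/s
(b) Bernoulli: P₂-P₁=0.5*rho*(V₁^2-V₂^2)/1000=0.5*870*(2.12^2-6.07^2)/1000=-14.07 kPa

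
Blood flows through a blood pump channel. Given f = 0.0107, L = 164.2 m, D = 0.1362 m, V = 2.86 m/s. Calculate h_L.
Formula: h_L = f \frac{L}{D} \frac{V^2}{2g}
h_L = 0.0107·(164.2/0.1362)·2.86²/(2·9.81) = 5.378 m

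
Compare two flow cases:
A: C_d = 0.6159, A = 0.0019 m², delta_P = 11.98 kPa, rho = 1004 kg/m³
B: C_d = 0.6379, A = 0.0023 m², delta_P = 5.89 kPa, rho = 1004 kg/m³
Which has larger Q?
Q(A) = 5.717 L/s, Q(B) = 5.026 L/s. Answer: A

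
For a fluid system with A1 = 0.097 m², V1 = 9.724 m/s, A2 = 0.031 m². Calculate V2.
Formula: V_2 = \frac{A_1 V_1}{A_2}
V2 = 0.097·9.724/0.031 = 30.43 m/s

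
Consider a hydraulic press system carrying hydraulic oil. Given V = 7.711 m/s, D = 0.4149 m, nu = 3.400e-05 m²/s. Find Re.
Formula: Re = \frac{V D}{\nu}
Re = 7.711·0.4149/3.400e-05 = 94097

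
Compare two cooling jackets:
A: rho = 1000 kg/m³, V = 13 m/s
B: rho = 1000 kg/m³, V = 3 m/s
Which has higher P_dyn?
P_dyn(A) = 84.5 kPa, P_dyn(B) = 4.5 kPa. Answer: A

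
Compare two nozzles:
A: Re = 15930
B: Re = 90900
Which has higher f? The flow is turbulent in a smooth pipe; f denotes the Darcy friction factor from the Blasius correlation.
f(A) = 0.02813, f(B) = 0.0182. Answer: A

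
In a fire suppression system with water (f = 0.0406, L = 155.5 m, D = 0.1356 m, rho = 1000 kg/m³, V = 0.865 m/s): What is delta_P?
Formula: \Delta P = f \frac{L}{D} \frac{\rho V^2}{2}
delta_P = 0.0406·(155.5/0.1356)·0.5·1000·0.865²/1000 = 17.42 kPa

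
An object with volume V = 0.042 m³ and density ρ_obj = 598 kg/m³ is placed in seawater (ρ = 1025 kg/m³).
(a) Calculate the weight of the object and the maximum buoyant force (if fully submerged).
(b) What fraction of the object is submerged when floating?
(a) W=rho_obj*g*V=598*9.81*0.042=246.4 N; F_B(max)=rho*g*V=1025*9.81*0.042=422.3 N
(b) Floating fraction=rho_obj/rho=598/1025=0.583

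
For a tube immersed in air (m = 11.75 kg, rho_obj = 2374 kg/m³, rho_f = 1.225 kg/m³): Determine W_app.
Formula: W_{app} = mg\left(1 - \frac{\rho_f}{\rho_{obj}}\right)
W_app = 11.75·9.81·(1 − 1.225/2374) = 115.2 N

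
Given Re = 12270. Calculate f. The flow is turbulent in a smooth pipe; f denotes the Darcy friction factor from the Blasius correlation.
Formula: f = \frac{0.316}{Re^{0.25}}
f = 0.316/12270^0.25 = 0.03002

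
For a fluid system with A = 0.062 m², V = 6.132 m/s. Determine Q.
Formula: Q = A V
Q = 0.062·6.132·1000 = 380.2 L/s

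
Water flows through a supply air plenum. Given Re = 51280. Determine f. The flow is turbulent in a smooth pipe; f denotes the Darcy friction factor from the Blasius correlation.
Formula: f = \frac{0.316}{Re^{0.25}}
f = 0.316/51280^0.25 = 0.021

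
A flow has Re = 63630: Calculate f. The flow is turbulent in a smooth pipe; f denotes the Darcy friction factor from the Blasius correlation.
Formula: f = \frac{0.316}{Re^{0.25}}
f = 0.316/63630^0.25 = 0.0199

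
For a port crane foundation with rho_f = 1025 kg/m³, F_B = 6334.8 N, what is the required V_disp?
Formula: F_B = \rho_f g V_{disp}
Substituting knowns: 6334.8 = 1025·9.81·V_disp
Solving for V_disp: V_disp = 6334.8/(1025·9.81) = 0.63 m³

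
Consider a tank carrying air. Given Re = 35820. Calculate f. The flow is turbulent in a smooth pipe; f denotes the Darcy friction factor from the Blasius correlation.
Formula: f = \frac{0.316}{Re^{0.25}}
f = 0.316/35820^0.25 = 0.02297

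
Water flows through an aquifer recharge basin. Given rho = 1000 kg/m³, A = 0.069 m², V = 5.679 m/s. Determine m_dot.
Formula: \dot{m} = \rho A V
m_dot = 1000·0.069·5.679 = 391.9 kg/s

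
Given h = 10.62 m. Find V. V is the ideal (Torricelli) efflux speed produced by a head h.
Formula: V = \sqrt{2 g h}
V = √(2·9.81·10.62) = 14.43 m/s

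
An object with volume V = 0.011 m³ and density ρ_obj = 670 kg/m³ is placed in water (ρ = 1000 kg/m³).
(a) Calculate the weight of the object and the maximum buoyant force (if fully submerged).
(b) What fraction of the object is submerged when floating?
(a) W=rho_obj*g*V=670*9.81*0.011=72.3 N; F_B(max)=rho*g*V=1000*9.81*0.011=107.9 N
(b) Floating fraction=rho_obj/rho=670/1000=0.670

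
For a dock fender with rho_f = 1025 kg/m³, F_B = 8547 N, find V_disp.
Formula: F_B = \rho_f g V_{disp}
Substituting knowns: 8547 = 1025·9.81·V_disp
Solving for V_disp: V_disp = 8547/(1025·9.81) = 0.85 m³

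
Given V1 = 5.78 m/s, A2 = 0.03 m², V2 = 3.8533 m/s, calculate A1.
Formula: V_2 = \frac{A_1 V_1}{A_2}
Substituting knowns: 3.8533 = A1·5.78/0.03
Solving for A1: A1 = 3.8533·0.03/5.78 = 0.02 m²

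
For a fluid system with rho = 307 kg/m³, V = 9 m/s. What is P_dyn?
Formula: P_{dyn} = \frac{1}{2} \rho V^2
P_dyn = 0.5·307·9²/1000 = 12.43 kPa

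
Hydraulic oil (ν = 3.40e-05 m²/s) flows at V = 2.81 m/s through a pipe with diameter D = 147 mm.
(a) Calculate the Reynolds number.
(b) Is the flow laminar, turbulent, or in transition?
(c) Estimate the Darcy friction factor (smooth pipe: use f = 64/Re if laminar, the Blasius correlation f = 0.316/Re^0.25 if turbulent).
(a) Re = V·D/ν = 2.81·0.147/3.40e-05 = 12149
(b) Flow regime: turbulent (Re > 4000)
(c) Friction factor: f = 0.316/Re^0.25 = 0.316/12149^0.25 = 0.0301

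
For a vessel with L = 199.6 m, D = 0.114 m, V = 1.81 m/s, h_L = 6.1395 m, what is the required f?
Formula: h_L = f \frac{L}{D} \frac{V^2}{2g}
Substituting knowns: 6.1395 = f·(199.6/0.114)·1.81²/(2·9.81)
Solving for f: f = 6.1395·2·9.81/((199.6/0.114)·1.81²) = 0.021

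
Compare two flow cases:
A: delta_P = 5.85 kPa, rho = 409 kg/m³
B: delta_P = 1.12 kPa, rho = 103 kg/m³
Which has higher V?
V(A) = 5.348 m/s, V(B) = 4.663 m/s. Answer: A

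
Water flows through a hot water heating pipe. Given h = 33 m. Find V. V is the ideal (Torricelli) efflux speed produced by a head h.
Formula: V = \sqrt{2 g h}
V = √(2·9.81·33) = 25.45 m/s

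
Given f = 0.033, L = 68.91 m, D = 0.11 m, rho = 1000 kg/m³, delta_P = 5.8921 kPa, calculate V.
Formula: \Delta P = f \frac{L}{D} \frac{\rho V^2}{2}
Substituting knowns: 5.8921 = 0.033·(68.91/0.11)·0.5·1000·V²/1000
Solving for V: V = √((5.8921·1000)/(0.033·(68.91/0.11)·0.5·1000)) = 0.755 m/s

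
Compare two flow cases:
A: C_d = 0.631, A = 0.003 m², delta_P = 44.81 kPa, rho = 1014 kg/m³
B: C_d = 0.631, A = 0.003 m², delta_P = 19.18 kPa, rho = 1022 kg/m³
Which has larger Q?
Q(A) = 17.8 L/s, Q(B) = 11.6 L/s. Answer: A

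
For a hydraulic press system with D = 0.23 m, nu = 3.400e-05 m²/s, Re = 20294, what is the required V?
Formula: Re = \frac{V D}{\nu}
Substituting knowns: 20294 = V·0.23/3.400e-05
Solving for V: V = 20294·3.400e-05/0.23 = 3 m/s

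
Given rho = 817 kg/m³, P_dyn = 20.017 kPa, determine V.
Formula: P_{dyn} = \frac{1}{2} \rho V^2
Substituting knowns: 20.017 = 0.5·817·V²/1000
Solving for V: V = √(2·(20.017·1000)/817) = 7 m/s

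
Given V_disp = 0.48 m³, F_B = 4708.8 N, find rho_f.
Formula: F_B = \rho_f g V_{disp}
Substituting knowns: 4708.8 = rho_f·9.81·0.48
Solving for rho_f: rho_f = 4708.8/(9.81·0.48) = 1000 kg/m³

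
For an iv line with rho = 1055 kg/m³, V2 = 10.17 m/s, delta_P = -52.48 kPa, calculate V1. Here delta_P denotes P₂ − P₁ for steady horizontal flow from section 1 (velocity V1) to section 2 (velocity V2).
Formula: \Delta P = \frac{1}{2} \rho (V_1^2 - V_2^2)
Substituting knowns: -52.48 = 0.5·1055·(V1² − 10.17²)/1000
Solving for V1: V1 = √(10.17² + 2·(-52.48·1000)/1055) = 1.985 m/s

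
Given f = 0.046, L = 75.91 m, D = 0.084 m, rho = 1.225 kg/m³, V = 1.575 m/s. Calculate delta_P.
Formula: \Delta P = f \frac{L}{D} \frac{\rho V^2}{2}
delta_P = 0.046·(75.91/0.084)·0.5·1.225·1.575²/1000 = 0.06316 kPa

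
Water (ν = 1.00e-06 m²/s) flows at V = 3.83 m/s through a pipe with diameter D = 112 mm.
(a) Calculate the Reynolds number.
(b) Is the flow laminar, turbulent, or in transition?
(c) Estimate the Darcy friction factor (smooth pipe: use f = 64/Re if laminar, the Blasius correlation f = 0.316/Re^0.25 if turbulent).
(a) Re = V·D/ν = 3.83·0.112/1.00e-06 = 428960
(b) Flow regime: turbulent (Re > 4000)
(c) Friction factor: f = 0.316/Re^0.25 = 0.316/428960^0.25 = 0.01235 (Blasius is strictly valid for Re ≲ 1e5; used here as the smooth-pipe estimate the problem specifies)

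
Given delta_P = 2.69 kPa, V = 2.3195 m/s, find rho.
Formula: V = \sqrt{\frac{2 \Delta P}{\rho}}
Substituting knowns: 2.3195 = √(2·(2.69·1000)/rho)
Solving for rho: rho = 2·(2.69·1000)/2.3195² = 1000 kg/m³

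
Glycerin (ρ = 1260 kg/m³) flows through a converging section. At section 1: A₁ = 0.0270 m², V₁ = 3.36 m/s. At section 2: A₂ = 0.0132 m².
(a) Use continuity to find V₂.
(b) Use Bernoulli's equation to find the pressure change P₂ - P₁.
(a) Continuity: A₁V₁=A₂V₂ -> V₂=A₁V₁/A₂=0.0270*3.36/0.0132=6.87 m/s
(b) Bernoulli: P₂-P₁=0.5*rho*(V₁^2-V₂^2)/1000=0.5*1260*(3.36^2-6.87^2)/1000=-22.62 kPa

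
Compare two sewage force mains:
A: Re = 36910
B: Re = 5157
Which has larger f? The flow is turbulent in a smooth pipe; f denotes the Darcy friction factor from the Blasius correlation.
f(A) = 0.0228, f(B) = 0.03729. Answer: B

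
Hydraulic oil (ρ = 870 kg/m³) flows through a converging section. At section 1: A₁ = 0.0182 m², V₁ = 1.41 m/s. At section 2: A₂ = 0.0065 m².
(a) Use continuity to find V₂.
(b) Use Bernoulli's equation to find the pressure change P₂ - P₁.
(a) Continuity: A₁V₁=A₂V₂ -> V₂=A₁V₁/A₂=0.0182*1.41/0.0065=3.95 m/s
(b) Bernoulli: P₂-P₁=0.5*rho*(V₁^2-V₂^2)/1000=0.5*870*(1.41^2-3.95^2)/1000=-5.922 kPa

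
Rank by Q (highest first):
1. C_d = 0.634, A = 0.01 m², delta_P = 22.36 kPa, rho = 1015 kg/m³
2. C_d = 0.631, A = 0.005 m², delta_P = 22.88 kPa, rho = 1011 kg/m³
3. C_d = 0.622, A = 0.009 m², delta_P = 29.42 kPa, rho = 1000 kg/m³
Case 1: Q = 42.08 L/s
Case 2: Q = 21.23 L/s
Case 3: Q = 42.94 L/s
Ranking (highest first): 3, 1, 2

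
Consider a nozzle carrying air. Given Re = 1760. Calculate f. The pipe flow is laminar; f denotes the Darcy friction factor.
Formula: f = \frac{64}{Re}
f = 64/1760 = 0.03636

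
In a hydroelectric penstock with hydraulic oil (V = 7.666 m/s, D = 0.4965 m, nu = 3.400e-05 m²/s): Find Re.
Formula: Re = \frac{V D}{\nu}
Re = 7.666·0.4965/3.400e-05 = 111946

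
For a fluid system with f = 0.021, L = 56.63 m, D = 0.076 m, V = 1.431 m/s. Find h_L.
Formula: h_L = f \frac{L}{D} \frac{V^2}{2g}
h_L = 0.021·(56.63/0.076)·1.431²/(2·9.81) = 1.633 m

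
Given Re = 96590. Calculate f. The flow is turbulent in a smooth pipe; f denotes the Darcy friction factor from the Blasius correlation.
Formula: f = \frac{0.316}{Re^{0.25}}
f = 0.316/96590^0.25 = 0.01792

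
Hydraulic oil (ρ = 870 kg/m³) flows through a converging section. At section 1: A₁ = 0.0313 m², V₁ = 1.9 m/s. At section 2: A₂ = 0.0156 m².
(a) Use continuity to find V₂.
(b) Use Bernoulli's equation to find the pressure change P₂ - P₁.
(a) Continuity: A₁V₁=A₂V₂ -> V₂=A₁V₁/A₂=0.0313*1.9/0.0156=3.81 m/s
(b) Bernoulli: P₂-P₁=0.5*rho*(V₁^2-V₂^2)/1000=0.5*870*(1.9^2-3.81^2)/1000=-4.744 kPa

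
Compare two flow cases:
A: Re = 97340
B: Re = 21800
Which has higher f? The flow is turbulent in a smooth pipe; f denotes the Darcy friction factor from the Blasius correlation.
f(A) = 0.01789, f(B) = 0.02601. Answer: B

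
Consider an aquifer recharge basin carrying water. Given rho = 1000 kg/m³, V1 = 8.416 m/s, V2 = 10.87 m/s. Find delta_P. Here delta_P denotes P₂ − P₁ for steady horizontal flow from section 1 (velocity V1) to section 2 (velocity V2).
Formula: \Delta P = \frac{1}{2} \rho (V_1^2 - V_2^2)
delta_P = 0.5·1000·(8.416² − 10.87²)/1000 = -23.66 kPa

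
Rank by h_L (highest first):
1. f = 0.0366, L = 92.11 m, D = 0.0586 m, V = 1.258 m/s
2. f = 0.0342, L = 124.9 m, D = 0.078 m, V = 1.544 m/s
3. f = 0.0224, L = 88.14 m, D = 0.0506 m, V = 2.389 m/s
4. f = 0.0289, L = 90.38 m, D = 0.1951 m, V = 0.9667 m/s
Case 1: h_L = 4.64 m
Case 2: h_L = 6.654 m
Case 3: h_L = 11.35 m
Case 4: h_L = 0.6377 m
Ranking (highest first): 3, 2, 1, 4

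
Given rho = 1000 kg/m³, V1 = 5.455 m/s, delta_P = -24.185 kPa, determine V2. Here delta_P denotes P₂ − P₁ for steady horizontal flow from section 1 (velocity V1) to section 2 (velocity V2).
Formula: \Delta P = \frac{1}{2} \rho (V_1^2 - V_2^2)
Substituting knowns: -24.185 = 0.5·1000·(5.455² − V2²)/1000
Solving for V2: V2 = √(5.455² − 2·(-24.185·1000)/1000) = 8.839 m/s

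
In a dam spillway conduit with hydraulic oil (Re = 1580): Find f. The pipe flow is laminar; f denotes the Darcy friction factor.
Formula: f = \frac{64}{Re}
f = 64/1580 = 0.04051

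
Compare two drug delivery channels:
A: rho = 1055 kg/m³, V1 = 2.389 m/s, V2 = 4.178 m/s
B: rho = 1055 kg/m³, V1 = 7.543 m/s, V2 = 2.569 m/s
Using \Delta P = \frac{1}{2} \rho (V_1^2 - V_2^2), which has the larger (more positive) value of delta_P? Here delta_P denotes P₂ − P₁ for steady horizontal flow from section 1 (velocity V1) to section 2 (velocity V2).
delta_P(A) = -6.197 kPa, delta_P(B) = 26.53 kPa. Answer: B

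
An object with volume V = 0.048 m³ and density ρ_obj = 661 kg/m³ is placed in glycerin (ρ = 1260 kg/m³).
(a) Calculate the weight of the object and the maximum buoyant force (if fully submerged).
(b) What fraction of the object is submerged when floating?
(a) W=rho_obj*g*V=661*9.81*0.048=311.3 N; F_B(max)=rho*g*V=1260*9.81*0.048=593.3 N
(b) Floating fraction=rho_obj/rho=661/1260=0.525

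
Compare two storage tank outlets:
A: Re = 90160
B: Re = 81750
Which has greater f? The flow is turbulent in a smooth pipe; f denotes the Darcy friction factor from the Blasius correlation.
f(A) = 0.01824, f(B) = 0.01869. Answer: B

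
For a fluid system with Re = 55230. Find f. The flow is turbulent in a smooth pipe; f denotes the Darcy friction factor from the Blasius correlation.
Formula: f = \frac{0.316}{Re^{0.25}}
f = 0.316/55230^0.25 = 0.02061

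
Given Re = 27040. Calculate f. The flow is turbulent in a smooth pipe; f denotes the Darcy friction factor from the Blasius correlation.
Formula: f = \frac{0.316}{Re^{0.25}}
f = 0.316/27040^0.25 = 0.02464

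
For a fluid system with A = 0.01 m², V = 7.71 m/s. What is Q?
Formula: Q = A V
Q = 0.01·7.71·1000 = 77.1 L/s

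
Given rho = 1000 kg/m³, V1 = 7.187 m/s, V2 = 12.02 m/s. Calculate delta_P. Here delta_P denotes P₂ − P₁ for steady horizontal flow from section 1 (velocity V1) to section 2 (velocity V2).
Formula: \Delta P = \frac{1}{2} \rho (V_1^2 - V_2^2)
delta_P = 0.5·1000·(7.187² − 12.02²)/1000 = -46.41 kPa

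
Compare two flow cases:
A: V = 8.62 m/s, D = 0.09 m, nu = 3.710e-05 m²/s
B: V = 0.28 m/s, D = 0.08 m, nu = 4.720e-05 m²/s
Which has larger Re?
Re(A) = 20911, Re(B) = 474.6. Answer: A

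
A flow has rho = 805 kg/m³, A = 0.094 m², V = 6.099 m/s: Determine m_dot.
Formula: \dot{m} = \rho A V
m_dot = 805·0.094·6.099 = 461.5 kg/s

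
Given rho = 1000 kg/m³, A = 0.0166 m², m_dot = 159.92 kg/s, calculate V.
Formula: \dot{m} = \rho A V
Substituting knowns: 159.92 = 1000·0.0166·V
Solving for V: V = 159.92/(1000·0.0166) = 9.634 m/s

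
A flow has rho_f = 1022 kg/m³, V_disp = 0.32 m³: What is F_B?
Formula: F_B = \rho_f g V_{disp}
F_B = 1022·9.81·0.32 = 3208 N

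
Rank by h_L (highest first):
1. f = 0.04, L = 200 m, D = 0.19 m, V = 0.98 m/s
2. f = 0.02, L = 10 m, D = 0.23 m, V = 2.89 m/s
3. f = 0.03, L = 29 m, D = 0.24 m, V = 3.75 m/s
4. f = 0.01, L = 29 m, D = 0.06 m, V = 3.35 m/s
Case 1: h_L = 2.061 m
Case 2: h_L = 0.3702 m
Case 3: h_L = 2.598 m
Case 4: h_L = 2.765 m
Ranking (highest first): 4, 3, 1, 2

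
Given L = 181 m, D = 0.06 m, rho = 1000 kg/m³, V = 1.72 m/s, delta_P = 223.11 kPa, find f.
Formula: \Delta P = f \frac{L}{D} \frac{\rho V^2}{2}
Substituting knowns: 223.11 = f·(181/0.06)·0.5·1000·1.72²/1000
Solving for f: f = (223.11·1000)/((181/0.06)·0.5·1000·1.72²) = 0.05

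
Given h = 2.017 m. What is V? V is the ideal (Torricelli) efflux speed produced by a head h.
Formula: V = \sqrt{2 g h}
V = √(2·9.81·2.017) = 6.291 m/s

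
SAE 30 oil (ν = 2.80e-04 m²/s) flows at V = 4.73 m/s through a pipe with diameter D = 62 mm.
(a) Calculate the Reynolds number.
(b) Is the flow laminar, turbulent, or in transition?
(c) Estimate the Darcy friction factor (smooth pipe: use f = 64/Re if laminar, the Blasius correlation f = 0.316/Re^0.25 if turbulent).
(a) Re = V·D/ν = 4.73·0.062/2.80e-04 = 1047.4
(b) Flow regime: laminar (Re < 2300)
(c) Friction factor: f = 64/Re = 64/1047.4 = 0.0611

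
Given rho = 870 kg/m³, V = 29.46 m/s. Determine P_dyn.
Formula: P_{dyn} = \frac{1}{2} \rho V^2
P_dyn = 0.5·870·29.46²/1000 = 377.5 kPa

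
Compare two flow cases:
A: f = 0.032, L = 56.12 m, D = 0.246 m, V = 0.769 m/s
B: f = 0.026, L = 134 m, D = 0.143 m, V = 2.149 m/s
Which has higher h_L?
h_L(A) = 0.22 m, h_L(B) = 5.735 m. Answer: B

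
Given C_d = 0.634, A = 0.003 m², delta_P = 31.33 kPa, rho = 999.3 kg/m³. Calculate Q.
Formula: Q = C_d A \sqrt{\frac{2 \Delta P}{\rho}}
Q = 0.634·0.003·√(2·(31.33·1000)/999.3)·1000 = 15.06 L/s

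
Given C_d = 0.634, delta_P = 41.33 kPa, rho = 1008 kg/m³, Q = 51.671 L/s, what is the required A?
Formula: Q = C_d A \sqrt{\frac{2 \Delta P}{\rho}}
Substituting knowns: 51.671 = 0.634·A·√(2·(41.33·1000)/1008)·1000
Solving for A: A = (51.671/1000)/(0.634·√(2·(41.33·1000)/1008)) = 0.009 m²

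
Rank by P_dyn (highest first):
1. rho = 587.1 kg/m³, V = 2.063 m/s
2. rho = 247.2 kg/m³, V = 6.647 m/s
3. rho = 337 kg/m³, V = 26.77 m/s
Case 1: P_dyn = 1.249 kPa
Case 2: P_dyn = 5.461 kPa
Case 3: P_dyn = 120.8 kPa
Ranking (highest first): 3, 2, 1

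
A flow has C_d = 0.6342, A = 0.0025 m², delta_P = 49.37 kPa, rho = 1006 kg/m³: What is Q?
Formula: Q = C_d A \sqrt{\frac{2 \Delta P}{\rho}}
Q = 0.6342·0.0025·√(2·(49.37·1000)/1006)·1000 = 15.71 L/s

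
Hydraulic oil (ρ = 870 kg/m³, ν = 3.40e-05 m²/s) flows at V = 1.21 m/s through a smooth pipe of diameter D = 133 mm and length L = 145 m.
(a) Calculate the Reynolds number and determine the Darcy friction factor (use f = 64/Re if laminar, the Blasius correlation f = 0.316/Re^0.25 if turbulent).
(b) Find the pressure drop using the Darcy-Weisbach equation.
(a) Re = V·D/ν = 1.21·0.133/3.40e-05 = 4733.2 → turbulent (Re > 4000); f = 0.316/Re^0.25 = 0.316/4733.2^0.25 = 0.038098
(b) Darcy-Weisbach: ΔP = f·(L/D)·½ρV²/1000 = 0.038098·(145/0.133)·½·870·1.21²/1000 = 26.45 kPa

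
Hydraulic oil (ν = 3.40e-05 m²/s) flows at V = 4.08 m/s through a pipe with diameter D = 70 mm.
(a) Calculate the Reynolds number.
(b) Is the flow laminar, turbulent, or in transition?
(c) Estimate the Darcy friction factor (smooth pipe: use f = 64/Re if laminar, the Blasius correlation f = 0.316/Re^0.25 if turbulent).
(a) Re = V·D/ν = 4.08·0.07/3.40e-05 = 8400
(b) Flow regime: turbulent (Re > 4000)
(c) Friction factor: f = 0.316/Re^0.25 = 0.316/8400^0.25 = 0.03301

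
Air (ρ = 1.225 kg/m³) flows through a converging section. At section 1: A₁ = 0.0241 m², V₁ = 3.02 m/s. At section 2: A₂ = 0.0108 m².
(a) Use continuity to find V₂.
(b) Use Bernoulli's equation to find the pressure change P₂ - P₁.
(a) Continuity: A₁V₁=A₂V₂ -> V₂=A₁V₁/A₂=0.0241*3.02/0.0108=6.74 m/s
(b) Bernoulli: P₂-P₁=0.5*rho*(V₁^2-V₂^2)/1000=0.5*1.225*(3.02^2-6.74^2)/1000=-0.02224 kPa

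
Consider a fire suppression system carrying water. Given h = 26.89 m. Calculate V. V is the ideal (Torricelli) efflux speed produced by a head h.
Formula: V = \sqrt{2 g h}
V = √(2·9.81·26.89) = 22.97 m/s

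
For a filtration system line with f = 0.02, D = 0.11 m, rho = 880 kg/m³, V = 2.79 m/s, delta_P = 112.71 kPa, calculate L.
Formula: \Delta P = f \frac{L}{D} \frac{\rho V^2}{2}
Substituting knowns: 112.71 = 0.02·(L/0.11)·0.5·880·2.79²/1000
Solving for L: L = (112.71·1000)·0.11/(0.02·0.5·880·2.79²) = 181 m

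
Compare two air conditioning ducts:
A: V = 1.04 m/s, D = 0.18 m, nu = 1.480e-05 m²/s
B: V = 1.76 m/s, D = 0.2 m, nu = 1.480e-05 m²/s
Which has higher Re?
Re(A) = 12649, Re(B) = 23784. Answer: B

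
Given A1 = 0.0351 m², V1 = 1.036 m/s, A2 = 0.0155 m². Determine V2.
Formula: V_2 = \frac{A_1 V_1}{A_2}
V2 = 0.0351·1.036/0.0155 = 2.346 m/s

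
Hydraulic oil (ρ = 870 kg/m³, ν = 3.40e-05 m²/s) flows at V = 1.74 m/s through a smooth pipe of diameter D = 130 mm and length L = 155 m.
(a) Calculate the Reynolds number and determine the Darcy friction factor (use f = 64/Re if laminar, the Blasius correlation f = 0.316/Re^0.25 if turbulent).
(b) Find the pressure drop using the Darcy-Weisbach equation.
(a) Re = V·D/ν = 1.74·0.13/3.40e-05 = 6652.9 → turbulent (Re > 4000); f = 0.316/Re^0.25 = 0.316/6652.9^0.25 = 0.034989
(b) Darcy-Weisbach: ΔP = f·(L/D)·½ρV²/1000 = 0.034989·(155/0.130)·½·870·1.74²/1000 = 54.94 kPa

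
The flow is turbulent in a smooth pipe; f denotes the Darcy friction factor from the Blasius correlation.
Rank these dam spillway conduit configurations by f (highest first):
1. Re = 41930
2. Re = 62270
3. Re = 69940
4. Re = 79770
Case 1: f = 0.02208
Case 2: f = 0.02
Case 3: f = 0.01943
Case 4: f = 0.0188
Ranking (highest first): 1, 2, 3, 4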